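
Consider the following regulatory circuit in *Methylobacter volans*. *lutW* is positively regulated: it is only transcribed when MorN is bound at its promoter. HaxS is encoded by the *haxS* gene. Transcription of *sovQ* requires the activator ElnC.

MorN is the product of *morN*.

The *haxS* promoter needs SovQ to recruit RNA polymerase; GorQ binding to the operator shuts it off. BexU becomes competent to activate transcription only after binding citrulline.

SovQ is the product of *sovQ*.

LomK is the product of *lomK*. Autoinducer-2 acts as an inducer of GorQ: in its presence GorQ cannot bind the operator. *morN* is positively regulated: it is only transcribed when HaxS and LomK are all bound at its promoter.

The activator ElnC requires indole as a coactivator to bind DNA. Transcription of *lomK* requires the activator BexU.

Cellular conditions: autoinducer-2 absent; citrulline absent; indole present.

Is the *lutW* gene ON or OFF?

Indole is present, so ElnC is active.
No repressor is bound and ElnC is active, so *sovQ* is transcribed.
So SovQ is produced and active.
Autoinducer-2 is absent, so GorQ is active.
With repressor GorQ bound, *haxS* is not transcribed.
So HaxS is not produced.
Citrulline is absent, so BexU is inactive.
Required activator BexU is absent, so *lomK* is not transcribed.
So LomK is not produced.
Required activator HaxS is absent, so *morN* is not transcribed.
So MorN is not produced.
Required activator MorN is absent, so *lutW* is not transcribed.

OFF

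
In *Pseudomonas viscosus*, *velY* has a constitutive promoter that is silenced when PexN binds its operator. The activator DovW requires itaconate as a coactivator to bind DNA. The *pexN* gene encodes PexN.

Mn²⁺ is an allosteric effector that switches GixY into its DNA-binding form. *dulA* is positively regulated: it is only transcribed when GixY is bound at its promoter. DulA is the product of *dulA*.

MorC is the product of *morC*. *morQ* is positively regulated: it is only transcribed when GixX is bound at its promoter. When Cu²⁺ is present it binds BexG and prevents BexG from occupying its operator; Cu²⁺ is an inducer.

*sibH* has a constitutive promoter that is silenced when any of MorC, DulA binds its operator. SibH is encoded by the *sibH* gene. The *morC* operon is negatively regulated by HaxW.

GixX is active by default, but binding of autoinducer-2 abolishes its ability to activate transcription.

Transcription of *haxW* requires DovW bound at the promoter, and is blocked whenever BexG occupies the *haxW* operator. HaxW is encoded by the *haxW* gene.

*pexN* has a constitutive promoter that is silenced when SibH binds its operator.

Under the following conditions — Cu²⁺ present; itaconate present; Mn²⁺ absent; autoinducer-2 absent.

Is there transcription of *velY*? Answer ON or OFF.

Cu²⁺ is present, so BexG is inactive.
Itaconate is present, so DovW is active.
No repressor is bound and DovW is active, so *haxW* is transcribed.
So HaxW is produced and active.
With repressor HaxW bound, *morC* is not transcribed.
So MorC is not produced.
Mn²⁺ is absent, so GixY is inactive.
Required activator GixY is absent, so *dulA* is not transcribed.
So DulA is not produced.
With no repressor bound, *sibH* is transcribed.
So SibH is produced and active.
With repressor SibH bound, *pexN* is not transcribed.
So PexN is not produced.
With no repressor bound, *velY* is transcribed.

ON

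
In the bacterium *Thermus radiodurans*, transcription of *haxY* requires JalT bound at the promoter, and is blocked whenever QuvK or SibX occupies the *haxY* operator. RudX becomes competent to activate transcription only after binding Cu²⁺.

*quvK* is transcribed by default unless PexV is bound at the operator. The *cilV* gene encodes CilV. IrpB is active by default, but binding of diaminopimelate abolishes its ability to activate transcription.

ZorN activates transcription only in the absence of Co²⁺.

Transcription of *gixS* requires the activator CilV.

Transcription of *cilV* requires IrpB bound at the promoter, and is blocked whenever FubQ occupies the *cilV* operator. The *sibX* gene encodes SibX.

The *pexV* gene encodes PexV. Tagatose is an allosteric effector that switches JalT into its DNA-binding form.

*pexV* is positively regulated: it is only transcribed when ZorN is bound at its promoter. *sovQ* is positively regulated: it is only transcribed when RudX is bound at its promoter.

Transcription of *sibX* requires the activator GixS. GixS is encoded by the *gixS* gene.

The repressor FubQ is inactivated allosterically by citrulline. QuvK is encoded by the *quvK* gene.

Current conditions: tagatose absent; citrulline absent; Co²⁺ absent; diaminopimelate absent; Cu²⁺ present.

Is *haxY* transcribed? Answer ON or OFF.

OFF

Co²⁺ is absent, so ZorN is active.
No repressor is bound and ZorN is active, so *pexV* is transcribed.
So PexV is produced and active.
With repressor PexV bound, *quvK* is not transcribed.
So QuvK is not produced.
Tagatose is absent, so JalT is inactive.
Diaminopimelate is absent, so IrpB is active.
Citrulline is absent, so FubQ is active.
With repressor FubQ bound, *cilV* is not transcribed.
So CilV is not produced.
Required activator CilV is absent, so *gixS* is not transcribed.
So GixS is not produced.
Required activator GixS is absent, so *sibX* is not transcribed.
So SibX is not produced.
Required activator JalT is absent, so *haxY* is not transcribed.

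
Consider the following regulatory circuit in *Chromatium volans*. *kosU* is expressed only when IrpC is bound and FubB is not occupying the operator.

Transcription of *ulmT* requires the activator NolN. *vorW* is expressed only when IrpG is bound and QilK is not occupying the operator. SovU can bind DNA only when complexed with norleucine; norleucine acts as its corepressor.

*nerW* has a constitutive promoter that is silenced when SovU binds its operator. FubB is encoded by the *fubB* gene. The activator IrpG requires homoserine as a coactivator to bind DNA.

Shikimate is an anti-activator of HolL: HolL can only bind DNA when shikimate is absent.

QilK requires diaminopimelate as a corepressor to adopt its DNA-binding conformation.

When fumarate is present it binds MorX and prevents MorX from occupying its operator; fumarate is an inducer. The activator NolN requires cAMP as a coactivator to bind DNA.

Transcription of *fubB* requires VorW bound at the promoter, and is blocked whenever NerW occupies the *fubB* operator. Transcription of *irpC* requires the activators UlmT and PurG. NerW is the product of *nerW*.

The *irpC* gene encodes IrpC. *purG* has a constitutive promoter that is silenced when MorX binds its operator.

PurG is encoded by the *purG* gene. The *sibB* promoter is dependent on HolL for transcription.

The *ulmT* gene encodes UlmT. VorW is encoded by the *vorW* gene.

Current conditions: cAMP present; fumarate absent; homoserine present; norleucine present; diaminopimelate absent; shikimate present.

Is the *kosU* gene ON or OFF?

cAMP is present, so NolN is active.
No repressor is bound and NolN is active, so *ulmT* is transcribed.
So UlmT is produced and active.
Fumarate is absent, so MorX is active.
With repressor MorX bound, *purG* is not transcribed.
So PurG is not produced.
Required activator PurG is absent, so *irpC* is not transcribed.
So IrpC is not produced.
Norleucine is present, so SovU is active.
With repressor SovU bound, *nerW* is not transcribed.
So NerW is not produced.
Homoserine is present, so IrpG is active.
Diaminopimelate is absent, so QilK is inactive.
No repressor is bound and IrpG is active, so *vorW* is transcribed.
So VorW is produced and active.
No repressor is bound and VorW is active, so *fubB* is transcribed.
So FubB is produced and active.
With repressor FubB bound, *kosU* is not transcribed.

OFF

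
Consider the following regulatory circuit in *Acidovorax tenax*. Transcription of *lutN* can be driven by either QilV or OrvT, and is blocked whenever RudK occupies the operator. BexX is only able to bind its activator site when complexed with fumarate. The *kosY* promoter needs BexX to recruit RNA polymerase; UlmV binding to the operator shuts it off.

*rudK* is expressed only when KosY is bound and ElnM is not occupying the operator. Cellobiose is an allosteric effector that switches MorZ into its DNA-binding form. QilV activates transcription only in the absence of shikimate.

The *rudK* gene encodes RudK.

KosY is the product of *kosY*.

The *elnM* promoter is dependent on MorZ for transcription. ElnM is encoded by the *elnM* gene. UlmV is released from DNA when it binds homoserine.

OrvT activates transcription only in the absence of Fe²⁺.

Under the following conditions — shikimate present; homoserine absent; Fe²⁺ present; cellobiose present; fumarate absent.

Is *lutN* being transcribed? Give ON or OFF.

OFF

Homoserine is absent, so UlmV is active.
Fumarate is absent, so BexX is inactive.
With repressor UlmV bound, *kosY* is not transcribed.
So KosY is not produced.
Cellobiose is present, so MorZ is active.
No repressor is bound and MorZ is active, so *elnM* is transcribed.
So ElnM is produced and active.
With repressor ElnM bound, *rudK* is not transcribed.
So RudK is not produced.
Shikimate is present, so QilV is inactive.
Fe²⁺ is present, so OrvT is inactive.
No activator is available at the *lutN* promoter, so *lutN* is not transcribed.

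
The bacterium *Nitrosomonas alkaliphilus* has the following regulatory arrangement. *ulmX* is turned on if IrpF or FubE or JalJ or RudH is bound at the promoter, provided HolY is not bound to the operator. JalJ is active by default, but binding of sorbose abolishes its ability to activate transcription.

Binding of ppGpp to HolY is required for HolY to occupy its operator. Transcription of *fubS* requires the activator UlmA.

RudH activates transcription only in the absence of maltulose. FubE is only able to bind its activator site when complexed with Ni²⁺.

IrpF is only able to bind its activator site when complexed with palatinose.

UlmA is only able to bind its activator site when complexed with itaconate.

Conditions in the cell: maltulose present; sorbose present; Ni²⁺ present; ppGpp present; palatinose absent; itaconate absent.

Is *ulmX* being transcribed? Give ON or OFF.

ppGpp is present, so HolY is active.
Palatinose is absent, so IrpF is inactive.
Ni²⁺ is present, so FubE is active.
Sorbose is present, so JalJ is inactive.
Maltulose is present, so RudH is inactive.
With repressor HolY bound, *ulmX* is not transcribed.

OFF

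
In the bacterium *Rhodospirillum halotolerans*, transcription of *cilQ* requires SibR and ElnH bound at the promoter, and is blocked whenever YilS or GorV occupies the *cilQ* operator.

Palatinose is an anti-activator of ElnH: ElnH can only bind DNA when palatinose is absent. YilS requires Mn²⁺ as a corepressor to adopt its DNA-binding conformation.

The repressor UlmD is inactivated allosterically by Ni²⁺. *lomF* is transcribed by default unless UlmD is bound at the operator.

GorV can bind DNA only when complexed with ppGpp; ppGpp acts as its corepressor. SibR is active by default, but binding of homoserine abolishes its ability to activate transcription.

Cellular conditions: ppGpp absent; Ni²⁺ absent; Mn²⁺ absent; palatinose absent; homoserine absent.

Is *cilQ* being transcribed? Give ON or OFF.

ON

Mn²⁺ is absent, so YilS is inactive.
Homoserine is absent, so SibR is active.
ppGpp is absent, so GorV is inactive.
Palatinose is absent, so ElnH is active.
No repressor is bound and SibR and ElnH are active, so *cilQ* is transcribed.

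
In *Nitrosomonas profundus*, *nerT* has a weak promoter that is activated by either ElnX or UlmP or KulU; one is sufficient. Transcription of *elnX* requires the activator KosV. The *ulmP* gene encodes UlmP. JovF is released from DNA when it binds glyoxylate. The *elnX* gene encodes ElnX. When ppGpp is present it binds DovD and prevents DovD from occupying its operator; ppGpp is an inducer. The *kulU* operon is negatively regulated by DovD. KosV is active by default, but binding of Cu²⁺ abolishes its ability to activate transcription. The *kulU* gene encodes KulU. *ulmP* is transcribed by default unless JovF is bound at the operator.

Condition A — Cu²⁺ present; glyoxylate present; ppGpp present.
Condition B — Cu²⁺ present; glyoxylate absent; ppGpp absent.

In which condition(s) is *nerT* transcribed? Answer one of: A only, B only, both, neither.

Condition A:
Cu²⁺ is present, so KosV is inactive.
Required activator KosV is absent, so *elnX* is not transcribed.
So ElnX is not produced.
Glyoxylate is present, so JovF is inactive.
With no repressor bound, *ulmP* is transcribed.
So UlmP is produced and active.
ppGpp is present, so DovD is inactive.
With no repressor bound, *kulU* is transcribed.
So KulU is produced and active.
Activator UlmP is present, so *nerT* is transcribed.
→ *nerT* is ON in A.
Condition B:
Cu²⁺ is present, so KosV is inactive.
Required activator KosV is absent, so *elnX* is not transcribed.
So ElnX is not produced.
Glyoxylate is absent, so JovF is active.
With repressor JovF bound, *ulmP* is not transcribed.
So UlmP is not produced.
ppGpp is absent, so DovD is active.
With repressor DovD bound, *kulU* is not transcribed.
So KulU is not produced.
No activator is available at the *nerT* promoter, so *nerT* is not transcribed.
→ *nerT* is OFF in B.

A only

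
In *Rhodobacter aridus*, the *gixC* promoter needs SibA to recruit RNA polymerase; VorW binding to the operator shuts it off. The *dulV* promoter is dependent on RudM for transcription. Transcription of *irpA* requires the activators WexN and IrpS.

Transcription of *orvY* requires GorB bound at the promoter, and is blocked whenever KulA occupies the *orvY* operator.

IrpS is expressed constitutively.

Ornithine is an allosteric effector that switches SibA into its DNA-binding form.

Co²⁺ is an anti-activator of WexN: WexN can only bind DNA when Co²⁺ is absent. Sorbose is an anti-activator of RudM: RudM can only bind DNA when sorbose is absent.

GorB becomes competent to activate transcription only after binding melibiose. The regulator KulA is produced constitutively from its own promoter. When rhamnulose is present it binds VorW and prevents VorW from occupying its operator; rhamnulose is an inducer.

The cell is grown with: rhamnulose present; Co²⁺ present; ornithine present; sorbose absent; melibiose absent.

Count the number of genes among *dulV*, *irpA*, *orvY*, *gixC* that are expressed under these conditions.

Sorbose is absent, so RudM is active.
No repressor is bound and RudM is active, so *dulV* is transcribed.
→ *dulV* is ON.
Co²⁺ is present, so WexN is inactive.
IrpS is produced constitutively and is active.
Required activator WexN is absent, so *irpA* is not transcribed.
→ *irpA* is OFF.
Melibiose is absent, so GorB is inactive.
KulA is produced constitutively and is active.
With repressor KulA bound, *orvY* is not transcribed.
→ *orvY* is OFF.
Rhamnulose is present, so VorW is inactive.
Ornithine is present, so SibA is active.
No repressor is bound and SibA is active, so *gixC* is transcribed.
→ *gixC* is ON.
2 of the 4 genes are transcribed.

2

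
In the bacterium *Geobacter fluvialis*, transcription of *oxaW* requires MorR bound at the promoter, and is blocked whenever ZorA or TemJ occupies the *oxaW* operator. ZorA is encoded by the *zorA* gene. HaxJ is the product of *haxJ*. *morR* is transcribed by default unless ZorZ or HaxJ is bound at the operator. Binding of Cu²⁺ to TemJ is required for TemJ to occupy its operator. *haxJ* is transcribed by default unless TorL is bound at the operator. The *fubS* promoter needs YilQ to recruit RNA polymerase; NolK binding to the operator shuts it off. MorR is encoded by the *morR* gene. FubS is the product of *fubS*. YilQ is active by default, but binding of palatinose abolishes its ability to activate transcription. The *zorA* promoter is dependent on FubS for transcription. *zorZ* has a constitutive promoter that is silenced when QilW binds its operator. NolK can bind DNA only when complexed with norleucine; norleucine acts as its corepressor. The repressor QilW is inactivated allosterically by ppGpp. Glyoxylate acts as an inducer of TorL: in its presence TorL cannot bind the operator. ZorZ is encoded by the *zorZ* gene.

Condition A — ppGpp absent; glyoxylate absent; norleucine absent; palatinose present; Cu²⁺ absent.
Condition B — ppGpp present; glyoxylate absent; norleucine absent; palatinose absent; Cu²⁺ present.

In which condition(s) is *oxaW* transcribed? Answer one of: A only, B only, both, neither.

A only

Condition A:
ppGpp is absent, so QilW is active.
With repressor QilW bound, *zorZ* is not transcribed.
So ZorZ is not produced.
Glyoxylate is absent, so TorL is active.
With repressor TorL bound, *haxJ* is not transcribed.
So HaxJ is not produced.
With no repressor bound, *morR* is transcribed.
So MorR is produced and active.
Norleucine is absent, so NolK is inactive.
Palatinose is present, so YilQ is inactive.
Required activator YilQ is absent, so *fubS* is not transcribed.
So FubS is not produced.
Required activator FubS is absent, so *zorA* is not transcribed.
So ZorA is not produced.
Cu²⁺ is absent, so TemJ is inactive.
No repressor is bound and MorR is active, so *oxaW* is transcribed.
→ *oxaW* is ON in A.
Condition B:
ppGpp is present, so QilW is inactive.
With no repressor bound, *zorZ* is transcribed.
So ZorZ is produced and active.
Glyoxylate is absent, so TorL is active.
With repressor TorL bound, *haxJ* is not transcribed.
So HaxJ is not produced.
With repressor ZorZ bound, *morR* is not transcribed.
So MorR is not produced.
Norleucine is absent, so NolK is inactive.
Palatinose is absent, so YilQ is active.
No repressor is bound and YilQ is active, so *fubS* is transcribed.
So FubS is produced and active.
No repressor is bound and FubS is active, so *zorA* is transcribed.
So ZorA is produced and active.
Cu²⁺ is present, so TemJ is active.
With repressor ZorA bound, *oxaW* is not transcribed.
→ *oxaW* is OFF in B.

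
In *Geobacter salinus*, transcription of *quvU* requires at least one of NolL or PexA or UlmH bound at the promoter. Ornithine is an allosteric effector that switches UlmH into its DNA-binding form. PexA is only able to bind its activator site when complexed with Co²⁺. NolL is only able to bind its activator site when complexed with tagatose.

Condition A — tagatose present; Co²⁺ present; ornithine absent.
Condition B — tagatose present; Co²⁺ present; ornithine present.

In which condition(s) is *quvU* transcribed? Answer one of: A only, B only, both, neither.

both

Condition A:
Tagatose is present, so NolL is active.
Co²⁺ is present, so PexA is active.
Ornithine is absent, so UlmH is inactive.
Activator NolL is present, so *quvU* is transcribed.
→ *quvU* is ON in A.
Condition B:
Tagatose is present, so NolL is active.
Co²⁺ is present, so PexA is active.
Ornithine is present, so UlmH is active.
Activator NolL is present, so *quvU* is transcribed.
→ *quvU* is ON in B.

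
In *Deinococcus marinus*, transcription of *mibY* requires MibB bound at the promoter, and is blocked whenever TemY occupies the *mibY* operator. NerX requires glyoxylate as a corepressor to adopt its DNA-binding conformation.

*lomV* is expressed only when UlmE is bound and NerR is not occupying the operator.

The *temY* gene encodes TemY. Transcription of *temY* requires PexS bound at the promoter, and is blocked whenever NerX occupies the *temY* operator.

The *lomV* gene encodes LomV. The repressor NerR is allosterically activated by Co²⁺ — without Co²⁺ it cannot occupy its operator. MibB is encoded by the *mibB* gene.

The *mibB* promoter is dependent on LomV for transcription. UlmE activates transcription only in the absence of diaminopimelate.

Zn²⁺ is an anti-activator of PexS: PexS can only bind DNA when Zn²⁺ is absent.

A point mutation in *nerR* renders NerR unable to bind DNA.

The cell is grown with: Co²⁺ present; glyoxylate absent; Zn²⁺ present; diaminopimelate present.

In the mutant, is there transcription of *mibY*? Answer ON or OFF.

OFF

Zn²⁺ is present, so PexS is inactive.
Glyoxylate is absent, so NerX is inactive.
Required activator PexS is absent, so *temY* is not transcribed.
So TemY is not produced.
NerR is non-functional in this strain, so it has no effect.
Diaminopimelate is present, so UlmE is inactive.
Required activator UlmE is absent, so *lomV* is not transcribed.
So LomV is not produced.
Required activator LomV is absent, so *mibB* is not transcribed.
So MibB is not produced.
Required activator MibB is absent, so *mibY* is not transcribed.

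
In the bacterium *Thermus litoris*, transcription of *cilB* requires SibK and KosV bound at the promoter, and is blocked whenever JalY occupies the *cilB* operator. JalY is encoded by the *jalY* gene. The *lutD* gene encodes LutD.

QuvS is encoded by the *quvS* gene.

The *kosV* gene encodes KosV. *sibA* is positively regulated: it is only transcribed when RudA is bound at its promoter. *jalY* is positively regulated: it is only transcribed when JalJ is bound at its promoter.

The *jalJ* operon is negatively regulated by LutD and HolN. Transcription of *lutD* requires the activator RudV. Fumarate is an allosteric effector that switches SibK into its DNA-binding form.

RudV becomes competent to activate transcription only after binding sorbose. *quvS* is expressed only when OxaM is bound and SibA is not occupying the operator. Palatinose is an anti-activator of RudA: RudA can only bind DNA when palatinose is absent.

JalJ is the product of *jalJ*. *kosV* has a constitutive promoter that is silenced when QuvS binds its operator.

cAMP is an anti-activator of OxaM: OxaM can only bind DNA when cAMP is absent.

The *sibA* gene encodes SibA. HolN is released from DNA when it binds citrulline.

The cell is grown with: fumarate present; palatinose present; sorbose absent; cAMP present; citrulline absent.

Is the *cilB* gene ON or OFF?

ON

Fumarate is present, so SibK is active.
Sorbose is absent, so RudV is inactive.
Required activator RudV is absent, so *lutD* is not transcribed.
So LutD is not produced.
Citrulline is absent, so HolN is active.
With repressor HolN bound, *jalJ* is not transcribed.
So JalJ is not produced.
Required activator JalJ is absent, so *jalY* is not transcribed.
So JalY is not produced.
cAMP is present, so OxaM is inactive.
Palatinose is present, so RudA is inactive.
Required activator RudA is absent, so *sibA* is not transcribed.
So SibA is not produced.
Required activator OxaM is absent, so *quvS* is not transcribed.
So QuvS is not produced.
With no repressor bound, *kosV* is transcribed.
So KosV is produced and active.
No repressor is bound and SibK and KosV are active, so *cilB* is transcribed.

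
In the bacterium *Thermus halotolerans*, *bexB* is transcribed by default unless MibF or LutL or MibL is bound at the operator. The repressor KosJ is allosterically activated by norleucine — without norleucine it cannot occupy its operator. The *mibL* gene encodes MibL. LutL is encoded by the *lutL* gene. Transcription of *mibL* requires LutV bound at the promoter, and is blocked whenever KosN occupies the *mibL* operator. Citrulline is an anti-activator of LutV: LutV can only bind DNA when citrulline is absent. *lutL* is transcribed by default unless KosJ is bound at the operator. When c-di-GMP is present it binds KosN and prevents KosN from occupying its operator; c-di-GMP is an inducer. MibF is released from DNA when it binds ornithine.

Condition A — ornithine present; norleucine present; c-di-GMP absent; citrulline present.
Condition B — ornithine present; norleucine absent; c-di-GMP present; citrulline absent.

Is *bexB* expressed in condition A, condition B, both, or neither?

A only

Condition A:
Ornithine is present, so MibF is inactive.
Norleucine is present, so KosJ is active.
With repressor KosJ bound, *lutL* is not transcribed.
So LutL is not produced.
c-di-GMP is absent, so KosN is active.
Citrulline is present, so LutV is inactive.
With repressor KosN bound, *mibL* is not transcribed.
So MibL is not produced.
With no repressor bound, *bexB* is transcribed.
→ *bexB* is ON in A.
Condition B:
Ornithine is present, so MibF is inactive.
Norleucine is absent, so KosJ is inactive.
With no repressor bound, *lutL* is transcribed.
So LutL is produced and active.
c-di-GMP is present, so KosN is inactive.
Citrulline is absent, so LutV is active.
No repressor is bound and LutV is active, so *mibL* is transcribed.
So MibL is produced and active.
With repressor LutL bound, *bexB* is not transcribed.
→ *bexB* is OFF in B.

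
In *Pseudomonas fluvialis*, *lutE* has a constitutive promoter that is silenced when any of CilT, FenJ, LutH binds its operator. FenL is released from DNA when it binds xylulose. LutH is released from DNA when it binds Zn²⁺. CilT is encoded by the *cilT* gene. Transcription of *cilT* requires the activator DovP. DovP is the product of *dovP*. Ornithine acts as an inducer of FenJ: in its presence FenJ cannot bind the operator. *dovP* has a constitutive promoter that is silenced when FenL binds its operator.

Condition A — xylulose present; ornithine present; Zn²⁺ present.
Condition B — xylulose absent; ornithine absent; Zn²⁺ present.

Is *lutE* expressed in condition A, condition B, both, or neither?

neither

Condition A:
Xylulose is present, so FenL is inactive.
With no repressor bound, *dovP* is transcribed.
So DovP is produced and active.
No repressor is bound and DovP is active, so *cilT* is transcribed.
So CilT is produced and active.
Ornithine is present, so FenJ is inactive.
Zn²⁺ is present, so LutH is inactive.
With repressor CilT bound, *lutE* is not transcribed.
→ *lutE* is OFF in A.
Condition B:
Xylulose is absent, so FenL is active.
With repressor FenL bound, *dovP* is not transcribed.
So DovP is not produced.
Required activator DovP is absent, so *cilT* is not transcribed.
So CilT is not produced.
Ornithine is absent, so FenJ is active.
Zn²⁺ is present, so LutH is inactive.
With repressor FenJ bound, *lutE* is not transcribed.
→ *lutE* is OFF in B.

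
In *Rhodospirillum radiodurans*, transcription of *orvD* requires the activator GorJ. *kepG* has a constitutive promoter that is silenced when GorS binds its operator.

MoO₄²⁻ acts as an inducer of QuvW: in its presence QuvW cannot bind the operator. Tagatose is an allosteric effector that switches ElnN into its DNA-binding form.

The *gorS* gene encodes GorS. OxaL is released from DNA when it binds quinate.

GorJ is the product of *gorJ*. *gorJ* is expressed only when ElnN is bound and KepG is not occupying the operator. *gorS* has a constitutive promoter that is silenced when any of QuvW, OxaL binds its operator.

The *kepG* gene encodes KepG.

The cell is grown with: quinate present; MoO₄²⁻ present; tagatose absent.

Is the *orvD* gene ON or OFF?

OFF

MoO₄²⁻ is present, so QuvW is inactive.
Quinate is present, so OxaL is inactive.
With no repressor bound, *gorS* is transcribed.
So GorS is produced and active.
With repressor GorS bound, *kepG* is not transcribed.
So KepG is not produced.
Tagatose is absent, so ElnN is inactive.
Required activator ElnN is absent, so *gorJ* is not transcribed.
So GorJ is not produced.
Required activator GorJ is absent, so *orvD* is not transcribed.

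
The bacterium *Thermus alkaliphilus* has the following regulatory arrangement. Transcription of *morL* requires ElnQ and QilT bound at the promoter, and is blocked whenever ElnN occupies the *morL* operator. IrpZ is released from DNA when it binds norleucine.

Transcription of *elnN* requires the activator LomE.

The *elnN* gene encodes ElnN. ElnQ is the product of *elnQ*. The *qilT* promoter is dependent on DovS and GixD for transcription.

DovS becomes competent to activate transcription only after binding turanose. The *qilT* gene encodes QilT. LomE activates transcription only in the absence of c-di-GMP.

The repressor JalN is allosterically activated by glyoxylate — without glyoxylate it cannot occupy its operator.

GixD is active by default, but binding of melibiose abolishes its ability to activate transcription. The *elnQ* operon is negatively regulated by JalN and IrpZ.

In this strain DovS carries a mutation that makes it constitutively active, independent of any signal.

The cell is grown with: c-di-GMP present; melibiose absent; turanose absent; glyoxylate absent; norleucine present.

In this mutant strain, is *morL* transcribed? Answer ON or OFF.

ON

Glyoxylate is absent, so JalN is inactive.
Norleucine is present, so IrpZ is inactive.
With no repressor bound, *elnQ* is transcribed.
So ElnQ is produced and active.
c-di-GMP is present, so LomE is inactive.
Required activator LomE is absent, so *elnN* is not transcribed.
So ElnN is not produced.
DovS is constitutively active in this strain.
Melibiose is absent, so GixD is active.
No repressor is bound and DovS and GixD are active, so *qilT* is transcribed.
So QilT is produced and active.
No repressor is bound and ElnQ and QilT are active, so *morL* is transcribed.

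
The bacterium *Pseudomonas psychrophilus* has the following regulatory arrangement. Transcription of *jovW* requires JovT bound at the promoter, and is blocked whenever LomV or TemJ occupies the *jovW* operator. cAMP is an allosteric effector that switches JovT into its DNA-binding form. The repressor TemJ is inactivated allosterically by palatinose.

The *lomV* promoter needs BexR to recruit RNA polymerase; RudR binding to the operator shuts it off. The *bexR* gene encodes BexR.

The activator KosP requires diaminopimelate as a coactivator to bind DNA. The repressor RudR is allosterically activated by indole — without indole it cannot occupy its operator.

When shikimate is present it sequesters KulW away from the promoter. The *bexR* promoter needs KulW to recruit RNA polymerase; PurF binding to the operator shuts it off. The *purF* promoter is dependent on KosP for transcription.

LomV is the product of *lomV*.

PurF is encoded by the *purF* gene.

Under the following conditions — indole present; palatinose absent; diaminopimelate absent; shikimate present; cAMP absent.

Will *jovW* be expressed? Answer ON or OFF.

OFF

cAMP is absent, so JovT is inactive.
Diaminopimelate is absent, so KosP is inactive.
Required activator KosP is absent, so *purF* is not transcribed.
So PurF is not produced.
Shikimate is present, so KulW is inactive.
Required activator KulW is absent, so *bexR* is not transcribed.
So BexR is not produced.
Indole is present, so RudR is active.
With repressor RudR bound, *lomV* is not transcribed.
So LomV is not produced.
Palatinose is absent, so TemJ is active.
With repressor TemJ bound, *jovW* is not transcribed.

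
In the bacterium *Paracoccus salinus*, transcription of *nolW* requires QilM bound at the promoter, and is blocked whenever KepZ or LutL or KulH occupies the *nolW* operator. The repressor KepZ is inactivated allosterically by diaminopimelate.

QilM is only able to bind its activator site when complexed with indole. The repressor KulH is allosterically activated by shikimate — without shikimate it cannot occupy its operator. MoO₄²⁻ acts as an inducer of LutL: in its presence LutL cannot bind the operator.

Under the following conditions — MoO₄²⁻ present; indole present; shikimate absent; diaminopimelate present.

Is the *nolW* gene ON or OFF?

ON

Diaminopimelate is present, so KepZ is inactive.
MoO₄²⁻ is present, so LutL is inactive.
Indole is present, so QilM is active.
Shikimate is absent, so KulH is inactive.
No repressor is bound and QilM is active, so *nolW* is transcribed.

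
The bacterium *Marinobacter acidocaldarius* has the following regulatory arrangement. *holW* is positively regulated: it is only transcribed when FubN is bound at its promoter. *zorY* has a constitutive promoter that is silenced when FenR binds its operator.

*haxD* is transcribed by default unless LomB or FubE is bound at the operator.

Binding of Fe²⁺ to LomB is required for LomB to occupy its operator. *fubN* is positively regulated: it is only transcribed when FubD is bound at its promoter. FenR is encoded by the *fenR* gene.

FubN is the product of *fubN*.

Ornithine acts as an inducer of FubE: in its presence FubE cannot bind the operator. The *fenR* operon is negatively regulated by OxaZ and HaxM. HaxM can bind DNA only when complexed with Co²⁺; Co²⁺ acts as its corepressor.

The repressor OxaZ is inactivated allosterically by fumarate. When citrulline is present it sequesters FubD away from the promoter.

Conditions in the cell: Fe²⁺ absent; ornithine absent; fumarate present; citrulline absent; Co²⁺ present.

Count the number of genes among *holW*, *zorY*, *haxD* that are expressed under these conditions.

Citrulline is absent, so FubD is active.
No repressor is bound and FubD is active, so *fubN* is transcribed.
So FubN is produced and active.
No repressor is bound and FubN is active, so *holW* is transcribed.
→ *holW* is ON.
Fumarate is present, so OxaZ is inactive.
Co²⁺ is present, so HaxM is active.
With repressor HaxM bound, *fenR* is not transcribed.
So FenR is not produced.
With no repressor bound, *zorY* is transcribed.
→ *zorY* is ON.
Fe²⁺ is absent, so LomB is inactive.
Ornithine is absent, so FubE is active.
With repressor FubE bound, *haxD* is not transcribed.
→ *haxD* is OFF.
2 of the 3 genes are transcribed.

2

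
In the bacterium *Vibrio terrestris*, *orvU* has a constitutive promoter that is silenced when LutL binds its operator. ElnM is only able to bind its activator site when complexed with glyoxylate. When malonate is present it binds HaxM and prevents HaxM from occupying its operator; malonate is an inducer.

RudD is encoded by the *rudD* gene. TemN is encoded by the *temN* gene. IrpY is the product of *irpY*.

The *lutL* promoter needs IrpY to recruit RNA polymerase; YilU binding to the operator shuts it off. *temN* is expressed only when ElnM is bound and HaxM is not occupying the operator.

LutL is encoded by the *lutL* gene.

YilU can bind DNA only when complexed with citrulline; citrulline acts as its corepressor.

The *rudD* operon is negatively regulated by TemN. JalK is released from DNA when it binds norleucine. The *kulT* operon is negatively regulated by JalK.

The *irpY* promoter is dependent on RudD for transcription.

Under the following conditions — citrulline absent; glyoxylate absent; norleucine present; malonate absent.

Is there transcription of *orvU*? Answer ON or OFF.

OFF

Malonate is absent, so HaxM is active.
Glyoxylate is absent, so ElnM is inactive.
With repressor HaxM bound, *temN* is not transcribed.
So TemN is not produced.
With no repressor bound, *rudD* is transcribed.
So RudD is produced and active.
No repressor is bound and RudD is active, so *irpY* is transcribed.
So IrpY is produced and active.
Citrulline is absent, so YilU is inactive.
No repressor is bound and IrpY is active, so *lutL* is transcribed.
So LutL is produced and active.
With repressor LutL bound, *orvU* is not transcribed.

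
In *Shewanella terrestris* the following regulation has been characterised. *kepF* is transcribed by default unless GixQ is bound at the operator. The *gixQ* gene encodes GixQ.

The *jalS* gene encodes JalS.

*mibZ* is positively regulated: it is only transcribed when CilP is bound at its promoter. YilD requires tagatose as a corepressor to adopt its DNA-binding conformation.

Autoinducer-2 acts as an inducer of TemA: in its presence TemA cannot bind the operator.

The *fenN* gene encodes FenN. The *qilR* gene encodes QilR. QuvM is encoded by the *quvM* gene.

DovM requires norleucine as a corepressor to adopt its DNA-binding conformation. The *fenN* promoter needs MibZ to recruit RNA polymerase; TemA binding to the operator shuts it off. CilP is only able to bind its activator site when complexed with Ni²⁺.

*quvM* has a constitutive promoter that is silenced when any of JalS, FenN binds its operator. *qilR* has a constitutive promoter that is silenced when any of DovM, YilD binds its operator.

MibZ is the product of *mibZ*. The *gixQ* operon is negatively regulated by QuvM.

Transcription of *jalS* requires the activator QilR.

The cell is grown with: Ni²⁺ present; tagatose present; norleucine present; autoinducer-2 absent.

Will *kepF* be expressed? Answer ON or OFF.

Norleucine is present, so DovM is active.
Tagatose is present, so YilD is active.
With repressor DovM bound, *qilR* is not transcribed.
So QilR is not produced.
Required activator QilR is absent, so *jalS* is not transcribed.
So JalS is not produced.
Autoinducer-2 is absent, so TemA is active.
Ni²⁺ is present, so CilP is active.
No repressor is bound and CilP is active, so *mibZ* is transcribed.
So MibZ is produced and active.
With repressor TemA bound, *fenN* is not transcribed.
So FenN is not produced.
With no repressor bound, *quvM* is transcribed.
So QuvM is produced and active.
With repressor QuvM bound, *gixQ* is not transcribed.
So GixQ is not produced.
With no repressor bound, *kepF* is transcribed.

ON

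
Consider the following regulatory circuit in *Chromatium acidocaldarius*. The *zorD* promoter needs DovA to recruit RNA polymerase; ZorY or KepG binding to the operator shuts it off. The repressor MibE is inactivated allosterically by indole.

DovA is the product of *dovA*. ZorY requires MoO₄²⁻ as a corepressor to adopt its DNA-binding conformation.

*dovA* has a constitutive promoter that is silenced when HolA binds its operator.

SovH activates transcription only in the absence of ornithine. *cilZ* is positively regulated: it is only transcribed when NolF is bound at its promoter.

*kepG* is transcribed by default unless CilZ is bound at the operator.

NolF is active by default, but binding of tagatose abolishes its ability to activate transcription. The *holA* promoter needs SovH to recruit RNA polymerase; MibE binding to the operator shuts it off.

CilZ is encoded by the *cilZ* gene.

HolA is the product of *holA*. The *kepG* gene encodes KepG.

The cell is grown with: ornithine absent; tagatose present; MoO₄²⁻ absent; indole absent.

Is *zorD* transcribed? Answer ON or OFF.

OFF

Indole is absent, so MibE is active.
Ornithine is absent, so SovH is active.
With repressor MibE bound, *holA* is not transcribed.
So HolA is not produced.
With no repressor bound, *dovA* is transcribed.
So DovA is produced and active.
MoO₄²⁻ is absent, so ZorY is inactive.
Tagatose is present, so NolF is inactive.
Required activator NolF is absent, so *cilZ* is not transcribed.
So CilZ is not produced.
With no repressor bound, *kepG* is transcribed.
So KepG is produced and active.
With repressor KepG bound, *zorD* is not transcribed.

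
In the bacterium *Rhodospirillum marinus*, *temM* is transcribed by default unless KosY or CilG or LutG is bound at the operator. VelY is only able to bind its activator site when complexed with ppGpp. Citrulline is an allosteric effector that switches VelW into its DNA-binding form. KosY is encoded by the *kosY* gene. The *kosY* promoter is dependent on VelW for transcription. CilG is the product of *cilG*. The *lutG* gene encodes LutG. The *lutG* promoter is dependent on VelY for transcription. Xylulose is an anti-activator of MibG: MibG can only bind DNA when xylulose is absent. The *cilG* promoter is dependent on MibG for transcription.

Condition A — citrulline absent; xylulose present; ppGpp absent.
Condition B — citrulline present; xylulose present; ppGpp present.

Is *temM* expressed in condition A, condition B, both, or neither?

A only

Condition A:
Citrulline is absent, so VelW is inactive.
Required activator VelW is absent, so *kosY* is not transcribed.
So KosY is not produced.
Xylulose is present, so MibG is inactive.
Required activator MibG is absent, so *cilG* is not transcribed.
So CilG is not produced.
ppGpp is absent, so VelY is inactive.
Required activator VelY is absent, so *lutG* is not transcribed.
So LutG is not produced.
With no repressor bound, *temM* is transcribed.
→ *temM* is ON in A.
Condition B:
Citrulline is present, so VelW is active.
No repressor is bound and VelW is active, so *kosY* is transcribed.
So KosY is produced and active.
Xylulose is present, so MibG is inactive.
Required activator MibG is absent, so *cilG* is not transcribed.
So CilG is not produced.
ppGpp is present, so VelY is active.
No repressor is bound and VelY is active, so *lutG* is transcribed.
So LutG is produced and active.
With repressor KosY bound, *temM* is not transcribed.
→ *temM* is OFF in B.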